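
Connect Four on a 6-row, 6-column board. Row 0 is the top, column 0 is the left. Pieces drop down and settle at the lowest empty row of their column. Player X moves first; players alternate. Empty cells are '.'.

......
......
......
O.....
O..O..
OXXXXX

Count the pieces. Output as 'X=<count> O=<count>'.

X=5 O=4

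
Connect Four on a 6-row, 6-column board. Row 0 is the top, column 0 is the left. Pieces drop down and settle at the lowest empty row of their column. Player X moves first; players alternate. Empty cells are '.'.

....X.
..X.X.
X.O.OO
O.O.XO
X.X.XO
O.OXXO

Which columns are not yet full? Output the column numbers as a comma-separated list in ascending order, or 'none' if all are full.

Answer: 0,1,2,3,5

Derivation:
col 0: top cell = '.' → open
col 1: top cell = '.' → open
col 2: top cell = '.' → open
col 3: top cell = '.' → open
col 4: top cell = 'X' → FULL
col 5: top cell = '.' → open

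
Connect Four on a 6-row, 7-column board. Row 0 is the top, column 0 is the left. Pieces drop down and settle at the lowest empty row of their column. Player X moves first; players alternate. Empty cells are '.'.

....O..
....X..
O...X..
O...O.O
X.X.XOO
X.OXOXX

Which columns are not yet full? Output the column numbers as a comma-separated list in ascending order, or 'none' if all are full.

col 0: top cell = '.' → open
col 1: top cell = '.' → open
col 2: top cell = '.' → open
col 3: top cell = '.' → open
col 4: top cell = 'O' → FULL
col 5: top cell = '.' → open
col 6: top cell = '.' → open

Answer: 0,1,2,3,5,6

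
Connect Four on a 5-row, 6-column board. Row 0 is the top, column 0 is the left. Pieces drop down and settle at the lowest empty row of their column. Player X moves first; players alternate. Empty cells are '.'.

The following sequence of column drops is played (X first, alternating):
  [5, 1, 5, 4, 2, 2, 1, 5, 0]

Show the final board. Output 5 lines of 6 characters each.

Answer: ......
......
.....O
.XO..X
XOX.OX

Derivation:
Move 1: X drops in col 5, lands at row 4
Move 2: O drops in col 1, lands at row 4
Move 3: X drops in col 5, lands at row 3
Move 4: O drops in col 4, lands at row 4
Move 5: X drops in col 2, lands at row 4
Move 6: O drops in col 2, lands at row 3
Move 7: X drops in col 1, lands at row 3
Move 8: O drops in col 5, lands at row 2
Move 9: X drops in col 0, lands at row 4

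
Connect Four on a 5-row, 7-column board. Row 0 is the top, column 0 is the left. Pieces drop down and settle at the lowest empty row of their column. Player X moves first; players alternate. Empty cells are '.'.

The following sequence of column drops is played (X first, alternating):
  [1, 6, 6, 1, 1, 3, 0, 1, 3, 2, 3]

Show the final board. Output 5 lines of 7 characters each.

Move 1: X drops in col 1, lands at row 4
Move 2: O drops in col 6, lands at row 4
Move 3: X drops in col 6, lands at row 3
Move 4: O drops in col 1, lands at row 3
Move 5: X drops in col 1, lands at row 2
Move 6: O drops in col 3, lands at row 4
Move 7: X drops in col 0, lands at row 4
Move 8: O drops in col 1, lands at row 1
Move 9: X drops in col 3, lands at row 3
Move 10: O drops in col 2, lands at row 4
Move 11: X drops in col 3, lands at row 2

Answer: .......
.O.....
.X.X...
.O.X..X
XXOO..O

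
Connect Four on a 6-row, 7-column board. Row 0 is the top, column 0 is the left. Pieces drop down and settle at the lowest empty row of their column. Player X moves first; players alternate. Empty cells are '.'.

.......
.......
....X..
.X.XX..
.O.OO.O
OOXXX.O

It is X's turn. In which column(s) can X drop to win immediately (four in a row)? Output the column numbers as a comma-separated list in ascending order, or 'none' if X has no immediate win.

col 0: drop X → no win
col 1: drop X → no win
col 2: drop X → no win
col 3: drop X → no win
col 4: drop X → no win
col 5: drop X → WIN!
col 6: drop X → no win

Answer: 5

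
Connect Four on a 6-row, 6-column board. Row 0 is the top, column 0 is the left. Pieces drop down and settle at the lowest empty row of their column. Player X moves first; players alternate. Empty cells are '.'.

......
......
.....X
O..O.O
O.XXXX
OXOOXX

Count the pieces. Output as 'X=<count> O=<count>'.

X=8 O=7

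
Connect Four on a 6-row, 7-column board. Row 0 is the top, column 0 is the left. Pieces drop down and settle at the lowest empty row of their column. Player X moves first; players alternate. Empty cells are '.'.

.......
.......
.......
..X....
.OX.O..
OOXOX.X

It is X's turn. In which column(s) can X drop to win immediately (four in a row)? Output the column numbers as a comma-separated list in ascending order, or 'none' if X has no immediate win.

col 0: drop X → no win
col 1: drop X → no win
col 2: drop X → WIN!
col 3: drop X → no win
col 4: drop X → no win
col 5: drop X → no win
col 6: drop X → no win

Answer: 2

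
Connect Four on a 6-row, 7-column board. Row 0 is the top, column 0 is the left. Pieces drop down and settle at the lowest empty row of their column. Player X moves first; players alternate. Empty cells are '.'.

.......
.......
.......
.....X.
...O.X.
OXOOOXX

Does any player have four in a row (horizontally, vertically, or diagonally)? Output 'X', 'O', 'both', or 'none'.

none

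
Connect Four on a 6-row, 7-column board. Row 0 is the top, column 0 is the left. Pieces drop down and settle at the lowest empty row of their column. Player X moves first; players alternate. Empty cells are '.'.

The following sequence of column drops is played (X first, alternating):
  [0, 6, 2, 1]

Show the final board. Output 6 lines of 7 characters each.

Move 1: X drops in col 0, lands at row 5
Move 2: O drops in col 6, lands at row 5
Move 3: X drops in col 2, lands at row 5
Move 4: O drops in col 1, lands at row 5

Answer: .......
.......
.......
.......
.......
XOX...O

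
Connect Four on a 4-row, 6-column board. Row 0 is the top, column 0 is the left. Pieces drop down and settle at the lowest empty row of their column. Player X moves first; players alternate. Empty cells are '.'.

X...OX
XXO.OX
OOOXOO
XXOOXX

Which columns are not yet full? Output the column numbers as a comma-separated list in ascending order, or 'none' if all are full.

col 0: top cell = 'X' → FULL
col 1: top cell = '.' → open
col 2: top cell = '.' → open
col 3: top cell = '.' → open
col 4: top cell = 'O' → FULL
col 5: top cell = 'X' → FULL

Answer: 1,2,3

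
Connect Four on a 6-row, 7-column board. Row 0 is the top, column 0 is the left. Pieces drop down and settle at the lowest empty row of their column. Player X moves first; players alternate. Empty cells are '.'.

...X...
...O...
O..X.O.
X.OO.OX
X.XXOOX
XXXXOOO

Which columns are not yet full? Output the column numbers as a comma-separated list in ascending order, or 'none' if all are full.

col 0: top cell = '.' → open
col 1: top cell = '.' → open
col 2: top cell = '.' → open
col 3: top cell = 'X' → FULL
col 4: top cell = '.' → open
col 5: top cell = '.' → open
col 6: top cell = '.' → open

Answer: 0,1,2,4,5,6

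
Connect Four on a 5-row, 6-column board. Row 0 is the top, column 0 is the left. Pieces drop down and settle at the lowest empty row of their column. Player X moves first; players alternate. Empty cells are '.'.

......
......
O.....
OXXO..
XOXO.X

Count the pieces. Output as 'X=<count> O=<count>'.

X=5 O=5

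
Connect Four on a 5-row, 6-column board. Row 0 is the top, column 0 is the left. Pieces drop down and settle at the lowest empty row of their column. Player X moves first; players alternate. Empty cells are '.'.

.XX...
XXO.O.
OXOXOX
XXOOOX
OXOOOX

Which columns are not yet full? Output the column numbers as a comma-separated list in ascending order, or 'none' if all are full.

Answer: 0,3,4,5

Derivation:
col 0: top cell = '.' → open
col 1: top cell = 'X' → FULL
col 2: top cell = 'X' → FULL
col 3: top cell = '.' → open
col 4: top cell = '.' → open
col 5: top cell = '.' → open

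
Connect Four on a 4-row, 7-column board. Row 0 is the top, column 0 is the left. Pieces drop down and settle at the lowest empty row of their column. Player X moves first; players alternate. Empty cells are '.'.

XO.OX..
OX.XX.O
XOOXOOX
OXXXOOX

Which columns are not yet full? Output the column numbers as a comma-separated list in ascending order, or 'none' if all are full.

Answer: 2,5,6

Derivation:
col 0: top cell = 'X' → FULL
col 1: top cell = 'O' → FULL
col 2: top cell = '.' → open
col 3: top cell = 'O' → FULL
col 4: top cell = 'X' → FULL
col 5: top cell = '.' → open
col 6: top cell = '.' → open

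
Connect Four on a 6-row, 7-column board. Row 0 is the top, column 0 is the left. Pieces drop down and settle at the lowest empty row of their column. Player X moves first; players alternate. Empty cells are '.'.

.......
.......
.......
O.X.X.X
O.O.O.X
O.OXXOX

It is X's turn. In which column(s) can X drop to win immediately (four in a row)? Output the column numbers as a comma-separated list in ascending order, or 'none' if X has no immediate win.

col 0: drop X → no win
col 1: drop X → no win
col 2: drop X → no win
col 3: drop X → no win
col 4: drop X → no win
col 5: drop X → no win
col 6: drop X → WIN!

Answer: 6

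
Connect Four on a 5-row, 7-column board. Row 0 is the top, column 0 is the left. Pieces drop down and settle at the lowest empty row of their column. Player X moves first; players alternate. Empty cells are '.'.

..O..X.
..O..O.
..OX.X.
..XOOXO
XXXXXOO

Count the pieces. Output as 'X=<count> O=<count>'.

X=10 O=9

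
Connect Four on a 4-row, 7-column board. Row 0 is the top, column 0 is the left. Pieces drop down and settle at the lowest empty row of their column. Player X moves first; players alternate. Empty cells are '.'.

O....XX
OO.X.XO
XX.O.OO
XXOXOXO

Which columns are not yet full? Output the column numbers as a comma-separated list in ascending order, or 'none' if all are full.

col 0: top cell = 'O' → FULL
col 1: top cell = '.' → open
col 2: top cell = '.' → open
col 3: top cell = '.' → open
col 4: top cell = '.' → open
col 5: top cell = 'X' → FULL
col 6: top cell = 'X' → FULL

Answer: 1,2,3,4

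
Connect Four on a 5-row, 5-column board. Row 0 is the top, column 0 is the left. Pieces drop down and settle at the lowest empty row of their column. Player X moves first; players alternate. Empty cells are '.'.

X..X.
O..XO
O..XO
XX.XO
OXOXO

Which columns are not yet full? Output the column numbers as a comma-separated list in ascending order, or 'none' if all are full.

col 0: top cell = 'X' → FULL
col 1: top cell = '.' → open
col 2: top cell = '.' → open
col 3: top cell = 'X' → FULL
col 4: top cell = '.' → open

Answer: 1,2,4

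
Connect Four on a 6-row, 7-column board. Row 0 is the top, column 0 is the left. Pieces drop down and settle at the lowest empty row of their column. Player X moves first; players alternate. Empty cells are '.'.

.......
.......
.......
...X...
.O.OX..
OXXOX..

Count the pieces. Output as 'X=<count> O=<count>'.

X=5 O=4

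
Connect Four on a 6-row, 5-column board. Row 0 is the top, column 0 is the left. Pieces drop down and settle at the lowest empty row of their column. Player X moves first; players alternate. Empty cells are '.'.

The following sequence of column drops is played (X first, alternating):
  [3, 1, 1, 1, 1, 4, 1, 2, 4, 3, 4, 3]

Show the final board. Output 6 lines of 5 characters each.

Answer: .....
.X...
.X...
.O.OX
.X.OX
.OOXO

Derivation:
Move 1: X drops in col 3, lands at row 5
Move 2: O drops in col 1, lands at row 5
Move 3: X drops in col 1, lands at row 4
Move 4: O drops in col 1, lands at row 3
Move 5: X drops in col 1, lands at row 2
Move 6: O drops in col 4, lands at row 5
Move 7: X drops in col 1, lands at row 1
Move 8: O drops in col 2, lands at row 5
Move 9: X drops in col 4, lands at row 4
Move 10: O drops in col 3, lands at row 4
Move 11: X drops in col 4, lands at row 3
Move 12: O drops in col 3, lands at row 3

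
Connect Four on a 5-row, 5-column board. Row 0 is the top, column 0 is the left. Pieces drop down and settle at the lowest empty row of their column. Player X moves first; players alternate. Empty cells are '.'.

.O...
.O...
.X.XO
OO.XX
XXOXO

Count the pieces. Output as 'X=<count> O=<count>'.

X=7 O=7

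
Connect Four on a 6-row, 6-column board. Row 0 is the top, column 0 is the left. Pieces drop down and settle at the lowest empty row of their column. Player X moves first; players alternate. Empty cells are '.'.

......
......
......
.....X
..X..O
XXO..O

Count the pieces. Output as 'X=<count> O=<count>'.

X=4 O=3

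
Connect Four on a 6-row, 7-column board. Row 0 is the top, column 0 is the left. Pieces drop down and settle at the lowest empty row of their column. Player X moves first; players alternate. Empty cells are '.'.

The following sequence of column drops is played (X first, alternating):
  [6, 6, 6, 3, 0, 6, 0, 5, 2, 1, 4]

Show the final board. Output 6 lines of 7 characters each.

Move 1: X drops in col 6, lands at row 5
Move 2: O drops in col 6, lands at row 4
Move 3: X drops in col 6, lands at row 3
Move 4: O drops in col 3, lands at row 5
Move 5: X drops in col 0, lands at row 5
Move 6: O drops in col 6, lands at row 2
Move 7: X drops in col 0, lands at row 4
Move 8: O drops in col 5, lands at row 5
Move 9: X drops in col 2, lands at row 5
Move 10: O drops in col 1, lands at row 5
Move 11: X drops in col 4, lands at row 5

Answer: .......
.......
......O
......X
X.....O
XOXOXOX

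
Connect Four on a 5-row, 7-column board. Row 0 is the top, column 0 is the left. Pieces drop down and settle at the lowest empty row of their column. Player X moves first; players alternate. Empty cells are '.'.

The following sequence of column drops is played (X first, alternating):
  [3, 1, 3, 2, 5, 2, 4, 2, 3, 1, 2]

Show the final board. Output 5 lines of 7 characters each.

Answer: .......
..X....
..OX...
.OOX...
.OOXXX.

Derivation:
Move 1: X drops in col 3, lands at row 4
Move 2: O drops in col 1, lands at row 4
Move 3: X drops in col 3, lands at row 3
Move 4: O drops in col 2, lands at row 4
Move 5: X drops in col 5, lands at row 4
Move 6: O drops in col 2, lands at row 3
Move 7: X drops in col 4, lands at row 4
Move 8: O drops in col 2, lands at row 2
Move 9: X drops in col 3, lands at row 2
Move 10: O drops in col 1, lands at row 3
Move 11: X drops in col 2, lands at row 1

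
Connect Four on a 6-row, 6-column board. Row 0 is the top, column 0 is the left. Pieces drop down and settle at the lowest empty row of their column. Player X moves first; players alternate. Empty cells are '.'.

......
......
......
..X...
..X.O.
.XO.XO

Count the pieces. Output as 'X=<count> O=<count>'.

X=4 O=3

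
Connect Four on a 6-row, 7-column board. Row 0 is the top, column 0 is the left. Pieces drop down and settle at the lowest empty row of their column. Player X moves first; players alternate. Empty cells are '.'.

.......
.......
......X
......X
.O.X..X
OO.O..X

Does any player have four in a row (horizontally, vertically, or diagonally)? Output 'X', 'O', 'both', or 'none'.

X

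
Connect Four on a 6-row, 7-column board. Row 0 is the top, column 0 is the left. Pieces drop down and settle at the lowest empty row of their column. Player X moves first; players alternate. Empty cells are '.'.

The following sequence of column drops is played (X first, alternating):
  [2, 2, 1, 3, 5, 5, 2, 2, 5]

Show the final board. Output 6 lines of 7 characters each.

Move 1: X drops in col 2, lands at row 5
Move 2: O drops in col 2, lands at row 4
Move 3: X drops in col 1, lands at row 5
Move 4: O drops in col 3, lands at row 5
Move 5: X drops in col 5, lands at row 5
Move 6: O drops in col 5, lands at row 4
Move 7: X drops in col 2, lands at row 3
Move 8: O drops in col 2, lands at row 2
Move 9: X drops in col 5, lands at row 3

Answer: .......
.......
..O....
..X..X.
..O..O.
.XXO.X.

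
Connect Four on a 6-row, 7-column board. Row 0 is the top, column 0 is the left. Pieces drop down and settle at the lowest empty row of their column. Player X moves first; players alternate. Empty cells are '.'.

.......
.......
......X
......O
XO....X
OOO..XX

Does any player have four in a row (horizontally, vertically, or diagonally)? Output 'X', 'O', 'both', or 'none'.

none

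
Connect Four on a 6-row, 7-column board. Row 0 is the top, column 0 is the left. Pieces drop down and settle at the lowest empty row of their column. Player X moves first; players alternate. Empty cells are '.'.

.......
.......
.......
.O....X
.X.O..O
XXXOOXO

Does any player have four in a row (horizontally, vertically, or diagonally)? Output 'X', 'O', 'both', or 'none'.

none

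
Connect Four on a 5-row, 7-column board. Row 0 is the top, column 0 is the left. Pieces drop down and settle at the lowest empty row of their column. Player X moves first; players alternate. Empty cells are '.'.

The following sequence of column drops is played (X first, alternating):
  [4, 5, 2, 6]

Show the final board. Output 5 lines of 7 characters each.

Answer: .......
.......
.......
.......
..X.XOO

Derivation:
Move 1: X drops in col 4, lands at row 4
Move 2: O drops in col 5, lands at row 4
Move 3: X drops in col 2, lands at row 4
Move 4: O drops in col 6, lands at row 4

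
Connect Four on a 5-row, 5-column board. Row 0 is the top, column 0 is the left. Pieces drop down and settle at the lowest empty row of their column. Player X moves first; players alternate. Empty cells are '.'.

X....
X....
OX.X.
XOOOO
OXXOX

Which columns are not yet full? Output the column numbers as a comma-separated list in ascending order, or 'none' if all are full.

Answer: 1,2,3,4

Derivation:
col 0: top cell = 'X' → FULL
col 1: top cell = '.' → open
col 2: top cell = '.' → open
col 3: top cell = '.' → open
col 4: top cell = '.' → open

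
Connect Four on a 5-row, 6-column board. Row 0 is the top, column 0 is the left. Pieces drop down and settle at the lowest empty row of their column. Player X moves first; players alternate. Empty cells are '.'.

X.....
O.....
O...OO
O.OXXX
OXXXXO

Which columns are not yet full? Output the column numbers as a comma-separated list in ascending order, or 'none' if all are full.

Answer: 1,2,3,4,5

Derivation:
col 0: top cell = 'X' → FULL
col 1: top cell = '.' → open
col 2: top cell = '.' → open
col 3: top cell = '.' → open
col 4: top cell = '.' → open
col 5: top cell = '.' → open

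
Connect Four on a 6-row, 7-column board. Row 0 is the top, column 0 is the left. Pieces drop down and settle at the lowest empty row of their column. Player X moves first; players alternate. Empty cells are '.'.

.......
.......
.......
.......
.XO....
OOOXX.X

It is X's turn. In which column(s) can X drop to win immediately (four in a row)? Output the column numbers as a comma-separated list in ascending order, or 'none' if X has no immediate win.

col 0: drop X → no win
col 1: drop X → no win
col 2: drop X → no win
col 3: drop X → no win
col 4: drop X → no win
col 5: drop X → WIN!
col 6: drop X → no win

Answer: 5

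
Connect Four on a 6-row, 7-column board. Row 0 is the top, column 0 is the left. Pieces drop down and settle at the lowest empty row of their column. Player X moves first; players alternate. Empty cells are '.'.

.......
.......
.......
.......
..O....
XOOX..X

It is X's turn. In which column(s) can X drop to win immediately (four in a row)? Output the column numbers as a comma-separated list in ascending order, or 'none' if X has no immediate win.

col 0: drop X → no win
col 1: drop X → no win
col 2: drop X → no win
col 3: drop X → no win
col 4: drop X → no win
col 5: drop X → no win
col 6: drop X → no win

Answer: none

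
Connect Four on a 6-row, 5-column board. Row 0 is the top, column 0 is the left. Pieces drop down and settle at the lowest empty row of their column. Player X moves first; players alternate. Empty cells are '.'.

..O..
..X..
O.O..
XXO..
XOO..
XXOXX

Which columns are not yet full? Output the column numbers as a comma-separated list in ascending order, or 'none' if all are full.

Answer: 0,1,3,4

Derivation:
col 0: top cell = '.' → open
col 1: top cell = '.' → open
col 2: top cell = 'O' → FULL
col 3: top cell = '.' → open
col 4: top cell = '.' → open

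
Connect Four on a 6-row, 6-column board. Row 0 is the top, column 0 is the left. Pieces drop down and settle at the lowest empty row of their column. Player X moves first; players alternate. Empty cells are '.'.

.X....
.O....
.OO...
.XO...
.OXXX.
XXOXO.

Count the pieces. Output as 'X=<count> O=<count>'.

X=8 O=7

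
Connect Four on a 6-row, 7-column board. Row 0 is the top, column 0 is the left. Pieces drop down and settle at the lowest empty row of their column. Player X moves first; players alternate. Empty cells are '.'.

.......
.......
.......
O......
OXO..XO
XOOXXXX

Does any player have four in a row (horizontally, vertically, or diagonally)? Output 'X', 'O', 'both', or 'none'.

X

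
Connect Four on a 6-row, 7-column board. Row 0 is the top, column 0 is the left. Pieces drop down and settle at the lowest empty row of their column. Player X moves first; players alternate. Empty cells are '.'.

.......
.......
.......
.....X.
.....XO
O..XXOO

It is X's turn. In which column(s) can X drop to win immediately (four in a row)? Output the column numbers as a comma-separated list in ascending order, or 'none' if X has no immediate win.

col 0: drop X → no win
col 1: drop X → no win
col 2: drop X → no win
col 3: drop X → no win
col 4: drop X → no win
col 5: drop X → no win
col 6: drop X → no win

Answer: none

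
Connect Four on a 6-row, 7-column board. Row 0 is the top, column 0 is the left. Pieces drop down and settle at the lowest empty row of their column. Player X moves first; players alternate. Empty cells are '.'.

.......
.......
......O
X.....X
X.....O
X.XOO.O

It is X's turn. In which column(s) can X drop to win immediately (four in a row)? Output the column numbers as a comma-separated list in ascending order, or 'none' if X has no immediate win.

col 0: drop X → WIN!
col 1: drop X → no win
col 2: drop X → no win
col 3: drop X → no win
col 4: drop X → no win
col 5: drop X → no win
col 6: drop X → no win

Answer: 0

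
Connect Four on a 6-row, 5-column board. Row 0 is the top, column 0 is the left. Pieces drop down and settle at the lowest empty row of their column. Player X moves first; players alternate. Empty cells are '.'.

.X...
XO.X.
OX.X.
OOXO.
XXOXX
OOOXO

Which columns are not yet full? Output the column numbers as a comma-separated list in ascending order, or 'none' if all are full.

Answer: 0,2,3,4

Derivation:
col 0: top cell = '.' → open
col 1: top cell = 'X' → FULL
col 2: top cell = '.' → open
col 3: top cell = '.' → open
col 4: top cell = '.' → open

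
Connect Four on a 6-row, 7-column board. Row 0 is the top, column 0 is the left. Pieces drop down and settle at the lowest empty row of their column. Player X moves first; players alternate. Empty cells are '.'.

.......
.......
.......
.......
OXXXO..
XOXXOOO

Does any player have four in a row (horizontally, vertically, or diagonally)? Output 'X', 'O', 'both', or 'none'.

none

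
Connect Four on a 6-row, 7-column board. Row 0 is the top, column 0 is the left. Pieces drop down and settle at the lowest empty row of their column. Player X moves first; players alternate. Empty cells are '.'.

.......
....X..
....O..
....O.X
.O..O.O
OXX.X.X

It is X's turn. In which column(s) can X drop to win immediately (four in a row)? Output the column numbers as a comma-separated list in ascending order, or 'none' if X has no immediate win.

Answer: 3

Derivation:
col 0: drop X → no win
col 1: drop X → no win
col 2: drop X → no win
col 3: drop X → WIN!
col 4: drop X → no win
col 5: drop X → no win
col 6: drop X → no win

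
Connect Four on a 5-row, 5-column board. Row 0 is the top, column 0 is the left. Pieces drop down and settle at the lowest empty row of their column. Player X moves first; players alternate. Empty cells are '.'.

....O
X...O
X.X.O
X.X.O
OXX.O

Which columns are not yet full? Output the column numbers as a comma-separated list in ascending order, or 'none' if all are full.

col 0: top cell = '.' → open
col 1: top cell = '.' → open
col 2: top cell = '.' → open
col 3: top cell = '.' → open
col 4: top cell = 'O' → FULL

Answer: 0,1,2,3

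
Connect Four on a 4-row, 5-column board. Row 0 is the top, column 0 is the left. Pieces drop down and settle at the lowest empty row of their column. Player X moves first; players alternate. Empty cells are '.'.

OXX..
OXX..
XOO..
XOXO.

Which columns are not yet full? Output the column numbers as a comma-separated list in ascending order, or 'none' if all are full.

Answer: 3,4

Derivation:
col 0: top cell = 'O' → FULL
col 1: top cell = 'X' → FULL
col 2: top cell = 'X' → FULL
col 3: top cell = '.' → open
col 4: top cell = '.' → open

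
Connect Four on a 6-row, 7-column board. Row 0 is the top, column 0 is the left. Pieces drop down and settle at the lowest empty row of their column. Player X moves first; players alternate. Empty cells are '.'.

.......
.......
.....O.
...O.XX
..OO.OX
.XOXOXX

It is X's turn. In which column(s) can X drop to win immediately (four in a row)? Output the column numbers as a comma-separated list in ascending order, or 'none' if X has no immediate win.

col 0: drop X → no win
col 1: drop X → no win
col 2: drop X → no win
col 3: drop X → no win
col 4: drop X → no win
col 5: drop X → no win
col 6: drop X → WIN!

Answer: 6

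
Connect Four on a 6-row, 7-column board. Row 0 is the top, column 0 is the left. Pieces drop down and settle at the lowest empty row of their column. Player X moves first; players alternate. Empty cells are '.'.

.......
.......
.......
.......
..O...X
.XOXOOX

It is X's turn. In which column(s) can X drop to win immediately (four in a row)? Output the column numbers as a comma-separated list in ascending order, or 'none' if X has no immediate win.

Answer: none

Derivation:
col 0: drop X → no win
col 1: drop X → no win
col 2: drop X → no win
col 3: drop X → no win
col 4: drop X → no win
col 5: drop X → no win
col 6: drop X → no win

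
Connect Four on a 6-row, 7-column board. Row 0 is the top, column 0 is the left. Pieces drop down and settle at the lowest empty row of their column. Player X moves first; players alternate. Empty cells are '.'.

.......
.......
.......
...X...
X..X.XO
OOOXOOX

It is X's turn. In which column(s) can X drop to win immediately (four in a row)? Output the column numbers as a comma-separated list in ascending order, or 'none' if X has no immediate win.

Answer: 3

Derivation:
col 0: drop X → no win
col 1: drop X → no win
col 2: drop X → no win
col 3: drop X → WIN!
col 4: drop X → no win
col 5: drop X → no win
col 6: drop X → no win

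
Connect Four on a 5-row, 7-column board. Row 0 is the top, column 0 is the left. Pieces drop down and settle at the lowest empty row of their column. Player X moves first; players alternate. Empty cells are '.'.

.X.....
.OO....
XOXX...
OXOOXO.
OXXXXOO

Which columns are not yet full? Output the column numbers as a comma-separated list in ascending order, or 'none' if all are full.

col 0: top cell = '.' → open
col 1: top cell = 'X' → FULL
col 2: top cell = '.' → open
col 3: top cell = '.' → open
col 4: top cell = '.' → open
col 5: top cell = '.' → open
col 6: top cell = '.' → open

Answer: 0,2,3,4,5,6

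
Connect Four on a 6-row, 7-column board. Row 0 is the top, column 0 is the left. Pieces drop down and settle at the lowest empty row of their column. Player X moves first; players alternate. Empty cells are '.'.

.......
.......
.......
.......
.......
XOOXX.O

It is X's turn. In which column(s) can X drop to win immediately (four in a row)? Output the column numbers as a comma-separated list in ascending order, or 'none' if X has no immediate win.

Answer: none

Derivation:
col 0: drop X → no win
col 1: drop X → no win
col 2: drop X → no win
col 3: drop X → no win
col 4: drop X → no win
col 5: drop X → no win
col 6: drop X → no win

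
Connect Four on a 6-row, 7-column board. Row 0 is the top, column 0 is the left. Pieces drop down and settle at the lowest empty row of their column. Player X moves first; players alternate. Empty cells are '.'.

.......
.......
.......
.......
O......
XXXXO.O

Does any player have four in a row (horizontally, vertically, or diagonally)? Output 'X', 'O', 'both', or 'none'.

X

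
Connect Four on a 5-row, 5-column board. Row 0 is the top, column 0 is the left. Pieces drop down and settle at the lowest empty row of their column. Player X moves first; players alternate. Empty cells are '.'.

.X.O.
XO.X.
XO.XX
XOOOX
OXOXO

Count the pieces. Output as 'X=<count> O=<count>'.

X=10 O=9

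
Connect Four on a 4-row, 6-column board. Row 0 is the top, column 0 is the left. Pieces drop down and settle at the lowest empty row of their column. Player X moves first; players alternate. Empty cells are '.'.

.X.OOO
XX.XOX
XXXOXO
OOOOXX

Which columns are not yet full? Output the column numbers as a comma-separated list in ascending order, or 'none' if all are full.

col 0: top cell = '.' → open
col 1: top cell = 'X' → FULL
col 2: top cell = '.' → open
col 3: top cell = 'O' → FULL
col 4: top cell = 'O' → FULL
col 5: top cell = 'O' → FULL

Answer: 0,2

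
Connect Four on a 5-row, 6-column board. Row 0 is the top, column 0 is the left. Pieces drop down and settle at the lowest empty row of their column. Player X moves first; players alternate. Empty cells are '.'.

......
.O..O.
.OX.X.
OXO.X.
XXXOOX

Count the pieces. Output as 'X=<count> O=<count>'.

X=8 O=7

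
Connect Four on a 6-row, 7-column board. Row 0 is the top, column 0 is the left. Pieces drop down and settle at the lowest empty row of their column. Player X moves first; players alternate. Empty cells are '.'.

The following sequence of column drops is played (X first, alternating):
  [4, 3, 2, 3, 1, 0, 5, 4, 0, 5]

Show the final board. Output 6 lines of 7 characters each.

Move 1: X drops in col 4, lands at row 5
Move 2: O drops in col 3, lands at row 5
Move 3: X drops in col 2, lands at row 5
Move 4: O drops in col 3, lands at row 4
Move 5: X drops in col 1, lands at row 5
Move 6: O drops in col 0, lands at row 5
Move 7: X drops in col 5, lands at row 5
Move 8: O drops in col 4, lands at row 4
Move 9: X drops in col 0, lands at row 4
Move 10: O drops in col 5, lands at row 4

Answer: .......
.......
.......
.......
X..OOO.
OXXOXX.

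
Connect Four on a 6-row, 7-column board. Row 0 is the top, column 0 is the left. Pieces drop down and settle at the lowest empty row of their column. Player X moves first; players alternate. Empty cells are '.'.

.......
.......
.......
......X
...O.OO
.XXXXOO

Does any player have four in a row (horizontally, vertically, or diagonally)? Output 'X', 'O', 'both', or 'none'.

X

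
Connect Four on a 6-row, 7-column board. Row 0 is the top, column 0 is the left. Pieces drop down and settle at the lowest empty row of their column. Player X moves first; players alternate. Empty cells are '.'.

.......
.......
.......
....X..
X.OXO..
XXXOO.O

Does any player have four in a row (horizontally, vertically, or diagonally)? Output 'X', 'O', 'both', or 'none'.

none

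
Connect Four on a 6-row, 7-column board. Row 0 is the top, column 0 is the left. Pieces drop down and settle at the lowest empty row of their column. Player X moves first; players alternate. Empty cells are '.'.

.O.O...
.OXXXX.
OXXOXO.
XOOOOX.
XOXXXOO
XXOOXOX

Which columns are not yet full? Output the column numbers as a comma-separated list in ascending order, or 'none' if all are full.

Answer: 0,2,4,5,6

Derivation:
col 0: top cell = '.' → open
col 1: top cell = 'O' → FULL
col 2: top cell = '.' → open
col 3: top cell = 'O' → FULL
col 4: top cell = '.' → open
col 5: top cell = '.' → open
col 6: top cell = '.' → open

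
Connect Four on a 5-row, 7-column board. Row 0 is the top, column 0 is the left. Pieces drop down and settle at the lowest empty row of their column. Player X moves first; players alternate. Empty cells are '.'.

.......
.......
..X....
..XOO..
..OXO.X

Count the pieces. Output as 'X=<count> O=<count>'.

X=4 O=4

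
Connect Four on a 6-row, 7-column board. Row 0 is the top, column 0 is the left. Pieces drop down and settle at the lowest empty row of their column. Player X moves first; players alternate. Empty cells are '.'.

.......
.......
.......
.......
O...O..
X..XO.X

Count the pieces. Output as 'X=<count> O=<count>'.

X=3 O=3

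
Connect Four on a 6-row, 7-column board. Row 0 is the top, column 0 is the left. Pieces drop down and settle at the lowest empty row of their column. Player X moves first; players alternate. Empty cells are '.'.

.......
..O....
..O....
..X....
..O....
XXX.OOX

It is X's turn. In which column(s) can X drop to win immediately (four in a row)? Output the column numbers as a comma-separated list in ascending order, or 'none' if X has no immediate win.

col 0: drop X → no win
col 1: drop X → no win
col 2: drop X → no win
col 3: drop X → WIN!
col 4: drop X → no win
col 5: drop X → no win
col 6: drop X → no win

Answer: 3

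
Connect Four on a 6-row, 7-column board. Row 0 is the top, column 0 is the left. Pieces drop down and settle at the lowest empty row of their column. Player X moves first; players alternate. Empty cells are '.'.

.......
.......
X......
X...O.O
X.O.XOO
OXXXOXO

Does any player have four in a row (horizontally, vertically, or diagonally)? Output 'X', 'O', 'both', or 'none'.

none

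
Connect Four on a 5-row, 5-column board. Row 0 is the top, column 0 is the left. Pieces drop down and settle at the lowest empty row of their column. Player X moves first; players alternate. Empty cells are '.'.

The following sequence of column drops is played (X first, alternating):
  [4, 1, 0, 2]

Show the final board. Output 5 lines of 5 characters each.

Answer: .....
.....
.....
.....
XOO.X

Derivation:
Move 1: X drops in col 4, lands at row 4
Move 2: O drops in col 1, lands at row 4
Move 3: X drops in col 0, lands at row 4
Move 4: O drops in col 2, lands at row 4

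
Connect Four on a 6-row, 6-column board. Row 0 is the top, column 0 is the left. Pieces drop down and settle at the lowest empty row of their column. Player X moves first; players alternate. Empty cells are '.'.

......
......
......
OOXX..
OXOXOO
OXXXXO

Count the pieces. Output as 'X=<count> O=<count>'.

X=8 O=8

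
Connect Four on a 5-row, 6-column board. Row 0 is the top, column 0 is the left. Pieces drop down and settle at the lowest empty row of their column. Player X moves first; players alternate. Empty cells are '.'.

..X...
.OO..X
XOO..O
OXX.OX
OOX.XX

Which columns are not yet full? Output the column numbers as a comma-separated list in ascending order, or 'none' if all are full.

Answer: 0,1,3,4,5

Derivation:
col 0: top cell = '.' → open
col 1: top cell = '.' → open
col 2: top cell = 'X' → FULL
col 3: top cell = '.' → open
col 4: top cell = '.' → open
col 5: top cell = '.' → open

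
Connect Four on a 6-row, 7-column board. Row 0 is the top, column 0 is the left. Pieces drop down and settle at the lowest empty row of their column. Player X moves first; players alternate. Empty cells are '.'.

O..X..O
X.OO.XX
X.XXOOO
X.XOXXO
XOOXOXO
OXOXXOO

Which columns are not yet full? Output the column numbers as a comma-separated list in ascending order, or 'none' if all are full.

col 0: top cell = 'O' → FULL
col 1: top cell = '.' → open
col 2: top cell = '.' → open
col 3: top cell = 'X' → FULL
col 4: top cell = '.' → open
col 5: top cell = '.' → open
col 6: top cell = 'O' → FULL

Answer: 1,2,4,5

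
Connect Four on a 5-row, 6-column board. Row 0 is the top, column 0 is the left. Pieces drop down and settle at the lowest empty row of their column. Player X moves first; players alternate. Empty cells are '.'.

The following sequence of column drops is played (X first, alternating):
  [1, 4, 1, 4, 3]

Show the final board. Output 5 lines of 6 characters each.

Move 1: X drops in col 1, lands at row 4
Move 2: O drops in col 4, lands at row 4
Move 3: X drops in col 1, lands at row 3
Move 4: O drops in col 4, lands at row 3
Move 5: X drops in col 3, lands at row 4

Answer: ......
......
......
.X..O.
.X.XO.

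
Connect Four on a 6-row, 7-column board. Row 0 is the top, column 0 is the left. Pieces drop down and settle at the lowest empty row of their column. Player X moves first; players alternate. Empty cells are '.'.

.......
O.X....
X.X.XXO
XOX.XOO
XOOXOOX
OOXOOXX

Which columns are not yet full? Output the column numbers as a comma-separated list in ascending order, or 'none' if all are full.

Answer: 0,1,2,3,4,5,6

Derivation:
col 0: top cell = '.' → open
col 1: top cell = '.' → open
col 2: top cell = '.' → open
col 3: top cell = '.' → open
col 4: top cell = '.' → open
col 5: top cell = '.' → open
col 6: top cell = '.' → open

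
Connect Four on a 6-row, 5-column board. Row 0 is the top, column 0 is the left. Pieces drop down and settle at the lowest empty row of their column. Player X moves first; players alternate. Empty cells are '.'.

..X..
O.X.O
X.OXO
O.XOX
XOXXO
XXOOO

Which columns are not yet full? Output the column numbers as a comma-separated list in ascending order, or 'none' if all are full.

col 0: top cell = '.' → open
col 1: top cell = '.' → open
col 2: top cell = 'X' → FULL
col 3: top cell = '.' → open
col 4: top cell = '.' → open

Answer: 0,1,3,4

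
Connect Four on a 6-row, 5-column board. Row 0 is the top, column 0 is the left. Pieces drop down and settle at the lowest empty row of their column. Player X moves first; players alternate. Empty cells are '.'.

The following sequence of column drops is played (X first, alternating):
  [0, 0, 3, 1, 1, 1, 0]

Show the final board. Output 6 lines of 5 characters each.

Answer: .....
.....
.....
XO...
OX...
XO.X.

Derivation:
Move 1: X drops in col 0, lands at row 5
Move 2: O drops in col 0, lands at row 4
Move 3: X drops in col 3, lands at row 5
Move 4: O drops in col 1, lands at row 5
Move 5: X drops in col 1, lands at row 4
Move 6: O drops in col 1, lands at row 3
Move 7: X drops in col 0, lands at row 3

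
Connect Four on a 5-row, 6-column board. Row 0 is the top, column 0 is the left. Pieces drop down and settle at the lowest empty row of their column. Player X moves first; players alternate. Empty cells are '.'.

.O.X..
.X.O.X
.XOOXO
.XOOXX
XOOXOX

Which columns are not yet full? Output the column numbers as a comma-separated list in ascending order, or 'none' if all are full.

col 0: top cell = '.' → open
col 1: top cell = 'O' → FULL
col 2: top cell = '.' → open
col 3: top cell = 'X' → FULL
col 4: top cell = '.' → open
col 5: top cell = '.' → open

Answer: 0,2,4,5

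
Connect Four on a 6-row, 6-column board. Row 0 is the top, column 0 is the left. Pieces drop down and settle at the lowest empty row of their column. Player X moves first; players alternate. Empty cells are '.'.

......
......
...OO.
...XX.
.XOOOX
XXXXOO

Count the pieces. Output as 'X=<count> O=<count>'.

X=8 O=7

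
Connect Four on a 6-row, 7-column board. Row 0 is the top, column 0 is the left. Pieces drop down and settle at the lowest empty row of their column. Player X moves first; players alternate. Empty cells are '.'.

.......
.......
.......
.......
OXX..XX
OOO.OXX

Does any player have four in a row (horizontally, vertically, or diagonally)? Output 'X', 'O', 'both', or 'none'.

none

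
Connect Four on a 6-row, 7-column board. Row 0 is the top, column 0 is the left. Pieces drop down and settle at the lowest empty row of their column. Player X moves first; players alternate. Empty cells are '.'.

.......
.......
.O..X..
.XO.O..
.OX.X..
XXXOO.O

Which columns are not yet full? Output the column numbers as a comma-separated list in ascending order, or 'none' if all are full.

Answer: 0,1,2,3,4,5,6

Derivation:
col 0: top cell = '.' → open
col 1: top cell = '.' → open
col 2: top cell = '.' → open
col 3: top cell = '.' → open
col 4: top cell = '.' → open
col 5: top cell = '.' → open
col 6: top cell = '.' → open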